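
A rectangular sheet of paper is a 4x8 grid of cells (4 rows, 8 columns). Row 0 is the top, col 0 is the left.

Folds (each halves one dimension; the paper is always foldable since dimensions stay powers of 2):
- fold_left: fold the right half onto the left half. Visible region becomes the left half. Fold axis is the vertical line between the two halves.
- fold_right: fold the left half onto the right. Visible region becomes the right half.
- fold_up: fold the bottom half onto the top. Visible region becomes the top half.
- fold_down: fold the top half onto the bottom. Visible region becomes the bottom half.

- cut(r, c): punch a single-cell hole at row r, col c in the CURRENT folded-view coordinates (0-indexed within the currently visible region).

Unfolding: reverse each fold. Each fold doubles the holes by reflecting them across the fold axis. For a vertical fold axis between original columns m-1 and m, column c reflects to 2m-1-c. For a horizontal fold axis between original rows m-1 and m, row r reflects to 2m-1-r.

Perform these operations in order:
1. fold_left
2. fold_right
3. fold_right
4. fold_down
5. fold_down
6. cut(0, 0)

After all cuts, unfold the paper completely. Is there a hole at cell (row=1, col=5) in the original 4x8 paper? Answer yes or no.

Op 1 fold_left: fold axis v@4; visible region now rows[0,4) x cols[0,4) = 4x4
Op 2 fold_right: fold axis v@2; visible region now rows[0,4) x cols[2,4) = 4x2
Op 3 fold_right: fold axis v@3; visible region now rows[0,4) x cols[3,4) = 4x1
Op 4 fold_down: fold axis h@2; visible region now rows[2,4) x cols[3,4) = 2x1
Op 5 fold_down: fold axis h@3; visible region now rows[3,4) x cols[3,4) = 1x1
Op 6 cut(0, 0): punch at orig (3,3); cuts so far [(3, 3)]; region rows[3,4) x cols[3,4) = 1x1
Unfold 1 (reflect across h@3): 2 holes -> [(2, 3), (3, 3)]
Unfold 2 (reflect across h@2): 4 holes -> [(0, 3), (1, 3), (2, 3), (3, 3)]
Unfold 3 (reflect across v@3): 8 holes -> [(0, 2), (0, 3), (1, 2), (1, 3), (2, 2), (2, 3), (3, 2), (3, 3)]
Unfold 4 (reflect across v@2): 16 holes -> [(0, 0), (0, 1), (0, 2), (0, 3), (1, 0), (1, 1), (1, 2), (1, 3), (2, 0), (2, 1), (2, 2), (2, 3), (3, 0), (3, 1), (3, 2), (3, 3)]
Unfold 5 (reflect across v@4): 32 holes -> [(0, 0), (0, 1), (0, 2), (0, 3), (0, 4), (0, 5), (0, 6), (0, 7), (1, 0), (1, 1), (1, 2), (1, 3), (1, 4), (1, 5), (1, 6), (1, 7), (2, 0), (2, 1), (2, 2), (2, 3), (2, 4), (2, 5), (2, 6), (2, 7), (3, 0), (3, 1), (3, 2), (3, 3), (3, 4), (3, 5), (3, 6), (3, 7)]
Holes: [(0, 0), (0, 1), (0, 2), (0, 3), (0, 4), (0, 5), (0, 6), (0, 7), (1, 0), (1, 1), (1, 2), (1, 3), (1, 4), (1, 5), (1, 6), (1, 7), (2, 0), (2, 1), (2, 2), (2, 3), (2, 4), (2, 5), (2, 6), (2, 7), (3, 0), (3, 1), (3, 2), (3, 3), (3, 4), (3, 5), (3, 6), (3, 7)]

Answer: yes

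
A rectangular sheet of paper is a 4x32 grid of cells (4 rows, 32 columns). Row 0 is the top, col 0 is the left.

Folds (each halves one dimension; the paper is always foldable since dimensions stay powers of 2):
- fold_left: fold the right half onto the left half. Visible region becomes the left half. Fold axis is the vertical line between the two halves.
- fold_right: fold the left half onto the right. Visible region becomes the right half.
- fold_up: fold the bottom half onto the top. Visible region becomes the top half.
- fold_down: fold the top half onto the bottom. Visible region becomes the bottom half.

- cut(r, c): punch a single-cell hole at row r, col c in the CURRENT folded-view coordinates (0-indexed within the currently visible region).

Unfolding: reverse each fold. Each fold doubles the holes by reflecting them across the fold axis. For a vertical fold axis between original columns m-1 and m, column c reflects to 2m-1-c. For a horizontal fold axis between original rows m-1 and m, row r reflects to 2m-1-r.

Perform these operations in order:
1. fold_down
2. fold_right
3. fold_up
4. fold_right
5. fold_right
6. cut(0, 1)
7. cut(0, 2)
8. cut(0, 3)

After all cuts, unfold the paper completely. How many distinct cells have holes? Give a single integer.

Op 1 fold_down: fold axis h@2; visible region now rows[2,4) x cols[0,32) = 2x32
Op 2 fold_right: fold axis v@16; visible region now rows[2,4) x cols[16,32) = 2x16
Op 3 fold_up: fold axis h@3; visible region now rows[2,3) x cols[16,32) = 1x16
Op 4 fold_right: fold axis v@24; visible region now rows[2,3) x cols[24,32) = 1x8
Op 5 fold_right: fold axis v@28; visible region now rows[2,3) x cols[28,32) = 1x4
Op 6 cut(0, 1): punch at orig (2,29); cuts so far [(2, 29)]; region rows[2,3) x cols[28,32) = 1x4
Op 7 cut(0, 2): punch at orig (2,30); cuts so far [(2, 29), (2, 30)]; region rows[2,3) x cols[28,32) = 1x4
Op 8 cut(0, 3): punch at orig (2,31); cuts so far [(2, 29), (2, 30), (2, 31)]; region rows[2,3) x cols[28,32) = 1x4
Unfold 1 (reflect across v@28): 6 holes -> [(2, 24), (2, 25), (2, 26), (2, 29), (2, 30), (2, 31)]
Unfold 2 (reflect across v@24): 12 holes -> [(2, 16), (2, 17), (2, 18), (2, 21), (2, 22), (2, 23), (2, 24), (2, 25), (2, 26), (2, 29), (2, 30), (2, 31)]
Unfold 3 (reflect across h@3): 24 holes -> [(2, 16), (2, 17), (2, 18), (2, 21), (2, 22), (2, 23), (2, 24), (2, 25), (2, 26), (2, 29), (2, 30), (2, 31), (3, 16), (3, 17), (3, 18), (3, 21), (3, 22), (3, 23), (3, 24), (3, 25), (3, 26), (3, 29), (3, 30), (3, 31)]
Unfold 4 (reflect across v@16): 48 holes -> [(2, 0), (2, 1), (2, 2), (2, 5), (2, 6), (2, 7), (2, 8), (2, 9), (2, 10), (2, 13), (2, 14), (2, 15), (2, 16), (2, 17), (2, 18), (2, 21), (2, 22), (2, 23), (2, 24), (2, 25), (2, 26), (2, 29), (2, 30), (2, 31), (3, 0), (3, 1), (3, 2), (3, 5), (3, 6), (3, 7), (3, 8), (3, 9), (3, 10), (3, 13), (3, 14), (3, 15), (3, 16), (3, 17), (3, 18), (3, 21), (3, 22), (3, 23), (3, 24), (3, 25), (3, 26), (3, 29), (3, 30), (3, 31)]
Unfold 5 (reflect across h@2): 96 holes -> [(0, 0), (0, 1), (0, 2), (0, 5), (0, 6), (0, 7), (0, 8), (0, 9), (0, 10), (0, 13), (0, 14), (0, 15), (0, 16), (0, 17), (0, 18), (0, 21), (0, 22), (0, 23), (0, 24), (0, 25), (0, 26), (0, 29), (0, 30), (0, 31), (1, 0), (1, 1), (1, 2), (1, 5), (1, 6), (1, 7), (1, 8), (1, 9), (1, 10), (1, 13), (1, 14), (1, 15), (1, 16), (1, 17), (1, 18), (1, 21), (1, 22), (1, 23), (1, 24), (1, 25), (1, 26), (1, 29), (1, 30), (1, 31), (2, 0), (2, 1), (2, 2), (2, 5), (2, 6), (2, 7), (2, 8), (2, 9), (2, 10), (2, 13), (2, 14), (2, 15), (2, 16), (2, 17), (2, 18), (2, 21), (2, 22), (2, 23), (2, 24), (2, 25), (2, 26), (2, 29), (2, 30), (2, 31), (3, 0), (3, 1), (3, 2), (3, 5), (3, 6), (3, 7), (3, 8), (3, 9), (3, 10), (3, 13), (3, 14), (3, 15), (3, 16), (3, 17), (3, 18), (3, 21), (3, 22), (3, 23), (3, 24), (3, 25), (3, 26), (3, 29), (3, 30), (3, 31)]

Answer: 96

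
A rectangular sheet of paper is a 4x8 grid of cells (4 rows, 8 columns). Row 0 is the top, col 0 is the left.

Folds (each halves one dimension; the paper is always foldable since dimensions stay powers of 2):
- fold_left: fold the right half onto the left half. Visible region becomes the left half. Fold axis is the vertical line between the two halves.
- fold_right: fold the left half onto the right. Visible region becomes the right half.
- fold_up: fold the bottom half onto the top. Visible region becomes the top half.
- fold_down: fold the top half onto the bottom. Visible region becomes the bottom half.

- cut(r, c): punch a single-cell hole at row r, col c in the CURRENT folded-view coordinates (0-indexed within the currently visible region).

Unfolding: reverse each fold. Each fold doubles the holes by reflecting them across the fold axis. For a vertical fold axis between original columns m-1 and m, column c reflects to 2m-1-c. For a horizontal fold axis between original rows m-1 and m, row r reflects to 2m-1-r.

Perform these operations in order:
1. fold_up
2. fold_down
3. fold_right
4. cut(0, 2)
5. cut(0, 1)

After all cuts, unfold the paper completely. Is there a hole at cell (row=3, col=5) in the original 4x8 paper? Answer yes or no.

Op 1 fold_up: fold axis h@2; visible region now rows[0,2) x cols[0,8) = 2x8
Op 2 fold_down: fold axis h@1; visible region now rows[1,2) x cols[0,8) = 1x8
Op 3 fold_right: fold axis v@4; visible region now rows[1,2) x cols[4,8) = 1x4
Op 4 cut(0, 2): punch at orig (1,6); cuts so far [(1, 6)]; region rows[1,2) x cols[4,8) = 1x4
Op 5 cut(0, 1): punch at orig (1,5); cuts so far [(1, 5), (1, 6)]; region rows[1,2) x cols[4,8) = 1x4
Unfold 1 (reflect across v@4): 4 holes -> [(1, 1), (1, 2), (1, 5), (1, 6)]
Unfold 2 (reflect across h@1): 8 holes -> [(0, 1), (0, 2), (0, 5), (0, 6), (1, 1), (1, 2), (1, 5), (1, 6)]
Unfold 3 (reflect across h@2): 16 holes -> [(0, 1), (0, 2), (0, 5), (0, 6), (1, 1), (1, 2), (1, 5), (1, 6), (2, 1), (2, 2), (2, 5), (2, 6), (3, 1), (3, 2), (3, 5), (3, 6)]
Holes: [(0, 1), (0, 2), (0, 5), (0, 6), (1, 1), (1, 2), (1, 5), (1, 6), (2, 1), (2, 2), (2, 5), (2, 6), (3, 1), (3, 2), (3, 5), (3, 6)]

Answer: yes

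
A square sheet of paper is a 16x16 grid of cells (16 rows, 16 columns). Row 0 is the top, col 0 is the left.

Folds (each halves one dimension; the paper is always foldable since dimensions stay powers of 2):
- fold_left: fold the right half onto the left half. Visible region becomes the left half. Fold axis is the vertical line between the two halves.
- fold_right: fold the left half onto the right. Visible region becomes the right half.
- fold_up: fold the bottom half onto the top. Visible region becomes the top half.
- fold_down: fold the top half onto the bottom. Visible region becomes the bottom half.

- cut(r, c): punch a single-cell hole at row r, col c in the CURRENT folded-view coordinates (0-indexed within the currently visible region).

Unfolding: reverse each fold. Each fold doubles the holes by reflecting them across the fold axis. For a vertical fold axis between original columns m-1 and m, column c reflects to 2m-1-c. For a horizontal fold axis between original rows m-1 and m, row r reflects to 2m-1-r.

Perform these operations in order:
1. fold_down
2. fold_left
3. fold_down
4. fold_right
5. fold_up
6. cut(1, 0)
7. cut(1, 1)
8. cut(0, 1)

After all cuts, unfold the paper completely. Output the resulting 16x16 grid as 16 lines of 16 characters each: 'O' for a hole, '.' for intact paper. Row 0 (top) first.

Op 1 fold_down: fold axis h@8; visible region now rows[8,16) x cols[0,16) = 8x16
Op 2 fold_left: fold axis v@8; visible region now rows[8,16) x cols[0,8) = 8x8
Op 3 fold_down: fold axis h@12; visible region now rows[12,16) x cols[0,8) = 4x8
Op 4 fold_right: fold axis v@4; visible region now rows[12,16) x cols[4,8) = 4x4
Op 5 fold_up: fold axis h@14; visible region now rows[12,14) x cols[4,8) = 2x4
Op 6 cut(1, 0): punch at orig (13,4); cuts so far [(13, 4)]; region rows[12,14) x cols[4,8) = 2x4
Op 7 cut(1, 1): punch at orig (13,5); cuts so far [(13, 4), (13, 5)]; region rows[12,14) x cols[4,8) = 2x4
Op 8 cut(0, 1): punch at orig (12,5); cuts so far [(12, 5), (13, 4), (13, 5)]; region rows[12,14) x cols[4,8) = 2x4
Unfold 1 (reflect across h@14): 6 holes -> [(12, 5), (13, 4), (13, 5), (14, 4), (14, 5), (15, 5)]
Unfold 2 (reflect across v@4): 12 holes -> [(12, 2), (12, 5), (13, 2), (13, 3), (13, 4), (13, 5), (14, 2), (14, 3), (14, 4), (14, 5), (15, 2), (15, 5)]
Unfold 3 (reflect across h@12): 24 holes -> [(8, 2), (8, 5), (9, 2), (9, 3), (9, 4), (9, 5), (10, 2), (10, 3), (10, 4), (10, 5), (11, 2), (11, 5), (12, 2), (12, 5), (13, 2), (13, 3), (13, 4), (13, 5), (14, 2), (14, 3), (14, 4), (14, 5), (15, 2), (15, 5)]
Unfold 4 (reflect across v@8): 48 holes -> [(8, 2), (8, 5), (8, 10), (8, 13), (9, 2), (9, 3), (9, 4), (9, 5), (9, 10), (9, 11), (9, 12), (9, 13), (10, 2), (10, 3), (10, 4), (10, 5), (10, 10), (10, 11), (10, 12), (10, 13), (11, 2), (11, 5), (11, 10), (11, 13), (12, 2), (12, 5), (12, 10), (12, 13), (13, 2), (13, 3), (13, 4), (13, 5), (13, 10), (13, 11), (13, 12), (13, 13), (14, 2), (14, 3), (14, 4), (14, 5), (14, 10), (14, 11), (14, 12), (14, 13), (15, 2), (15, 5), (15, 10), (15, 13)]
Unfold 5 (reflect across h@8): 96 holes -> [(0, 2), (0, 5), (0, 10), (0, 13), (1, 2), (1, 3), (1, 4), (1, 5), (1, 10), (1, 11), (1, 12), (1, 13), (2, 2), (2, 3), (2, 4), (2, 5), (2, 10), (2, 11), (2, 12), (2, 13), (3, 2), (3, 5), (3, 10), (3, 13), (4, 2), (4, 5), (4, 10), (4, 13), (5, 2), (5, 3), (5, 4), (5, 5), (5, 10), (5, 11), (5, 12), (5, 13), (6, 2), (6, 3), (6, 4), (6, 5), (6, 10), (6, 11), (6, 12), (6, 13), (7, 2), (7, 5), (7, 10), (7, 13), (8, 2), (8, 5), (8, 10), (8, 13), (9, 2), (9, 3), (9, 4), (9, 5), (9, 10), (9, 11), (9, 12), (9, 13), (10, 2), (10, 3), (10, 4), (10, 5), (10, 10), (10, 11), (10, 12), (10, 13), (11, 2), (11, 5), (11, 10), (11, 13), (12, 2), (12, 5), (12, 10), (12, 13), (13, 2), (13, 3), (13, 4), (13, 5), (13, 10), (13, 11), (13, 12), (13, 13), (14, 2), (14, 3), (14, 4), (14, 5), (14, 10), (14, 11), (14, 12), (14, 13), (15, 2), (15, 5), (15, 10), (15, 13)]

Answer: ..O..O....O..O..
..OOOO....OOOO..
..OOOO....OOOO..
..O..O....O..O..
..O..O....O..O..
..OOOO....OOOO..
..OOOO....OOOO..
..O..O....O..O..
..O..O....O..O..
..OOOO....OOOO..
..OOOO....OOOO..
..O..O....O..O..
..O..O....O..O..
..OOOO....OOOO..
..OOOO....OOOO..
..O..O....O..O..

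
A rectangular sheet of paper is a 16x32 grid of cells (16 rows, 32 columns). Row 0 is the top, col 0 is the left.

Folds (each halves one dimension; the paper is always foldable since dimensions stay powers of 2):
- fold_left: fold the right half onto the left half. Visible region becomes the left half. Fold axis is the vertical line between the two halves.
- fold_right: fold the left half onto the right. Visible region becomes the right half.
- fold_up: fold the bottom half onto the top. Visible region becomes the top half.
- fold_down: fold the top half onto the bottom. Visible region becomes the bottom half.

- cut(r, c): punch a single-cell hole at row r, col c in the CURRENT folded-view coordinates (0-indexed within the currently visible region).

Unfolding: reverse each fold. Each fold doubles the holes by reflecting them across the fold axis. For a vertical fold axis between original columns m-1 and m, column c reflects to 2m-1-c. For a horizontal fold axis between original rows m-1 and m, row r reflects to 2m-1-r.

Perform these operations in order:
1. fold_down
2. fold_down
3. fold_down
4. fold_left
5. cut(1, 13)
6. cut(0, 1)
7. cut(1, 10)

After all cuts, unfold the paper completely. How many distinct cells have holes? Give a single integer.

Answer: 48

Derivation:
Op 1 fold_down: fold axis h@8; visible region now rows[8,16) x cols[0,32) = 8x32
Op 2 fold_down: fold axis h@12; visible region now rows[12,16) x cols[0,32) = 4x32
Op 3 fold_down: fold axis h@14; visible region now rows[14,16) x cols[0,32) = 2x32
Op 4 fold_left: fold axis v@16; visible region now rows[14,16) x cols[0,16) = 2x16
Op 5 cut(1, 13): punch at orig (15,13); cuts so far [(15, 13)]; region rows[14,16) x cols[0,16) = 2x16
Op 6 cut(0, 1): punch at orig (14,1); cuts so far [(14, 1), (15, 13)]; region rows[14,16) x cols[0,16) = 2x16
Op 7 cut(1, 10): punch at orig (15,10); cuts so far [(14, 1), (15, 10), (15, 13)]; region rows[14,16) x cols[0,16) = 2x16
Unfold 1 (reflect across v@16): 6 holes -> [(14, 1), (14, 30), (15, 10), (15, 13), (15, 18), (15, 21)]
Unfold 2 (reflect across h@14): 12 holes -> [(12, 10), (12, 13), (12, 18), (12, 21), (13, 1), (13, 30), (14, 1), (14, 30), (15, 10), (15, 13), (15, 18), (15, 21)]
Unfold 3 (reflect across h@12): 24 holes -> [(8, 10), (8, 13), (8, 18), (8, 21), (9, 1), (9, 30), (10, 1), (10, 30), (11, 10), (11, 13), (11, 18), (11, 21), (12, 10), (12, 13), (12, 18), (12, 21), (13, 1), (13, 30), (14, 1), (14, 30), (15, 10), (15, 13), (15, 18), (15, 21)]
Unfold 4 (reflect across h@8): 48 holes -> [(0, 10), (0, 13), (0, 18), (0, 21), (1, 1), (1, 30), (2, 1), (2, 30), (3, 10), (3, 13), (3, 18), (3, 21), (4, 10), (4, 13), (4, 18), (4, 21), (5, 1), (5, 30), (6, 1), (6, 30), (7, 10), (7, 13), (7, 18), (7, 21), (8, 10), (8, 13), (8, 18), (8, 21), (9, 1), (9, 30), (10, 1), (10, 30), (11, 10), (11, 13), (11, 18), (11, 21), (12, 10), (12, 13), (12, 18), (12, 21), (13, 1), (13, 30), (14, 1), (14, 30), (15, 10), (15, 13), (15, 18), (15, 21)]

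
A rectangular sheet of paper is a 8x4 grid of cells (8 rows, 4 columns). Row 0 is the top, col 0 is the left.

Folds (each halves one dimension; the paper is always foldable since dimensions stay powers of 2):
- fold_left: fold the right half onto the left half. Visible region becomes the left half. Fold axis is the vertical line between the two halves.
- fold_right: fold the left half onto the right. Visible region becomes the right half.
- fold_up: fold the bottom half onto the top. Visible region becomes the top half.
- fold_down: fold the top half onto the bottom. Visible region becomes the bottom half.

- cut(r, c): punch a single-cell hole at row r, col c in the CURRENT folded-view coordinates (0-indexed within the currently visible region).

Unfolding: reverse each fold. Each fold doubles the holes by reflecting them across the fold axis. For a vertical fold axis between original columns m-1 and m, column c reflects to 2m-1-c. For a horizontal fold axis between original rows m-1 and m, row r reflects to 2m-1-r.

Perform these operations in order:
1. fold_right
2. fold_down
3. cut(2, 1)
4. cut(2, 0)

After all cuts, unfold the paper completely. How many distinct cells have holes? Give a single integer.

Op 1 fold_right: fold axis v@2; visible region now rows[0,8) x cols[2,4) = 8x2
Op 2 fold_down: fold axis h@4; visible region now rows[4,8) x cols[2,4) = 4x2
Op 3 cut(2, 1): punch at orig (6,3); cuts so far [(6, 3)]; region rows[4,8) x cols[2,4) = 4x2
Op 4 cut(2, 0): punch at orig (6,2); cuts so far [(6, 2), (6, 3)]; region rows[4,8) x cols[2,4) = 4x2
Unfold 1 (reflect across h@4): 4 holes -> [(1, 2), (1, 3), (6, 2), (6, 3)]
Unfold 2 (reflect across v@2): 8 holes -> [(1, 0), (1, 1), (1, 2), (1, 3), (6, 0), (6, 1), (6, 2), (6, 3)]

Answer: 8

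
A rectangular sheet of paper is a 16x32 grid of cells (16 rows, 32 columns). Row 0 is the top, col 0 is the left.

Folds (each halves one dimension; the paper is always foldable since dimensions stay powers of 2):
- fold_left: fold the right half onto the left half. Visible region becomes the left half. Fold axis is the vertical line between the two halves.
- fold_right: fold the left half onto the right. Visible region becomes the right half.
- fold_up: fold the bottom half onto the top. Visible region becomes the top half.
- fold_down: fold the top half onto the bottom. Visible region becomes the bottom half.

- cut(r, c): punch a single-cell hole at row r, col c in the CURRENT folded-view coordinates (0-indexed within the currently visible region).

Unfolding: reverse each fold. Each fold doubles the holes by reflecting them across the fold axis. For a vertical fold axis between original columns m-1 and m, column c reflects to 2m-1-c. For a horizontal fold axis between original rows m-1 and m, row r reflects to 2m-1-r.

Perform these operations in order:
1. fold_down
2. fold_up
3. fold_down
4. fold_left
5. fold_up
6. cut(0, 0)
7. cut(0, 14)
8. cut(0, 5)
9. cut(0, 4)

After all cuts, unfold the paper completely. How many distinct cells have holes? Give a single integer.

Op 1 fold_down: fold axis h@8; visible region now rows[8,16) x cols[0,32) = 8x32
Op 2 fold_up: fold axis h@12; visible region now rows[8,12) x cols[0,32) = 4x32
Op 3 fold_down: fold axis h@10; visible region now rows[10,12) x cols[0,32) = 2x32
Op 4 fold_left: fold axis v@16; visible region now rows[10,12) x cols[0,16) = 2x16
Op 5 fold_up: fold axis h@11; visible region now rows[10,11) x cols[0,16) = 1x16
Op 6 cut(0, 0): punch at orig (10,0); cuts so far [(10, 0)]; region rows[10,11) x cols[0,16) = 1x16
Op 7 cut(0, 14): punch at orig (10,14); cuts so far [(10, 0), (10, 14)]; region rows[10,11) x cols[0,16) = 1x16
Op 8 cut(0, 5): punch at orig (10,5); cuts so far [(10, 0), (10, 5), (10, 14)]; region rows[10,11) x cols[0,16) = 1x16
Op 9 cut(0, 4): punch at orig (10,4); cuts so far [(10, 0), (10, 4), (10, 5), (10, 14)]; region rows[10,11) x cols[0,16) = 1x16
Unfold 1 (reflect across h@11): 8 holes -> [(10, 0), (10, 4), (10, 5), (10, 14), (11, 0), (11, 4), (11, 5), (11, 14)]
Unfold 2 (reflect across v@16): 16 holes -> [(10, 0), (10, 4), (10, 5), (10, 14), (10, 17), (10, 26), (10, 27), (10, 31), (11, 0), (11, 4), (11, 5), (11, 14), (11, 17), (11, 26), (11, 27), (11, 31)]
Unfold 3 (reflect across h@10): 32 holes -> [(8, 0), (8, 4), (8, 5), (8, 14), (8, 17), (8, 26), (8, 27), (8, 31), (9, 0), (9, 4), (9, 5), (9, 14), (9, 17), (9, 26), (9, 27), (9, 31), (10, 0), (10, 4), (10, 5), (10, 14), (10, 17), (10, 26), (10, 27), (10, 31), (11, 0), (11, 4), (11, 5), (11, 14), (11, 17), (11, 26), (11, 27), (11, 31)]
Unfold 4 (reflect across h@12): 64 holes -> [(8, 0), (8, 4), (8, 5), (8, 14), (8, 17), (8, 26), (8, 27), (8, 31), (9, 0), (9, 4), (9, 5), (9, 14), (9, 17), (9, 26), (9, 27), (9, 31), (10, 0), (10, 4), (10, 5), (10, 14), (10, 17), (10, 26), (10, 27), (10, 31), (11, 0), (11, 4), (11, 5), (11, 14), (11, 17), (11, 26), (11, 27), (11, 31), (12, 0), (12, 4), (12, 5), (12, 14), (12, 17), (12, 26), (12, 27), (12, 31), (13, 0), (13, 4), (13, 5), (13, 14), (13, 17), (13, 26), (13, 27), (13, 31), (14, 0), (14, 4), (14, 5), (14, 14), (14, 17), (14, 26), (14, 27), (14, 31), (15, 0), (15, 4), (15, 5), (15, 14), (15, 17), (15, 26), (15, 27), (15, 31)]
Unfold 5 (reflect across h@8): 128 holes -> [(0, 0), (0, 4), (0, 5), (0, 14), (0, 17), (0, 26), (0, 27), (0, 31), (1, 0), (1, 4), (1, 5), (1, 14), (1, 17), (1, 26), (1, 27), (1, 31), (2, 0), (2, 4), (2, 5), (2, 14), (2, 17), (2, 26), (2, 27), (2, 31), (3, 0), (3, 4), (3, 5), (3, 14), (3, 17), (3, 26), (3, 27), (3, 31), (4, 0), (4, 4), (4, 5), (4, 14), (4, 17), (4, 26), (4, 27), (4, 31), (5, 0), (5, 4), (5, 5), (5, 14), (5, 17), (5, 26), (5, 27), (5, 31), (6, 0), (6, 4), (6, 5), (6, 14), (6, 17), (6, 26), (6, 27), (6, 31), (7, 0), (7, 4), (7, 5), (7, 14), (7, 17), (7, 26), (7, 27), (7, 31), (8, 0), (8, 4), (8, 5), (8, 14), (8, 17), (8, 26), (8, 27), (8, 31), (9, 0), (9, 4), (9, 5), (9, 14), (9, 17), (9, 26), (9, 27), (9, 31), (10, 0), (10, 4), (10, 5), (10, 14), (10, 17), (10, 26), (10, 27), (10, 31), (11, 0), (11, 4), (11, 5), (11, 14), (11, 17), (11, 26), (11, 27), (11, 31), (12, 0), (12, 4), (12, 5), (12, 14), (12, 17), (12, 26), (12, 27), (12, 31), (13, 0), (13, 4), (13, 5), (13, 14), (13, 17), (13, 26), (13, 27), (13, 31), (14, 0), (14, 4), (14, 5), (14, 14), (14, 17), (14, 26), (14, 27), (14, 31), (15, 0), (15, 4), (15, 5), (15, 14), (15, 17), (15, 26), (15, 27), (15, 31)]

Answer: 128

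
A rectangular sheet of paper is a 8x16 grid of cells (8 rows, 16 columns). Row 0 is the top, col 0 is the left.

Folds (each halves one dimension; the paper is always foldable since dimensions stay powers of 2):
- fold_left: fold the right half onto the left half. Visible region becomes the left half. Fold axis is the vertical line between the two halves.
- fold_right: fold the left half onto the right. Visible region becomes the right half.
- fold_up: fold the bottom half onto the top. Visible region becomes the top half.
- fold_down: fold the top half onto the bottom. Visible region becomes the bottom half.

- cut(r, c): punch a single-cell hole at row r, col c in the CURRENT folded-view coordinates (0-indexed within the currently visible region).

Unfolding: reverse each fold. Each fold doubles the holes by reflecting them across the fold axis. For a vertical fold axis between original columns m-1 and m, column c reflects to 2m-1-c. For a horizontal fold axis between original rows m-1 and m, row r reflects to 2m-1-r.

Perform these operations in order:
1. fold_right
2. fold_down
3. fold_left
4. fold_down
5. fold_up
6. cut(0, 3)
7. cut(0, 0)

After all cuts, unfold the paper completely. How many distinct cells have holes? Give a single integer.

Op 1 fold_right: fold axis v@8; visible region now rows[0,8) x cols[8,16) = 8x8
Op 2 fold_down: fold axis h@4; visible region now rows[4,8) x cols[8,16) = 4x8
Op 3 fold_left: fold axis v@12; visible region now rows[4,8) x cols[8,12) = 4x4
Op 4 fold_down: fold axis h@6; visible region now rows[6,8) x cols[8,12) = 2x4
Op 5 fold_up: fold axis h@7; visible region now rows[6,7) x cols[8,12) = 1x4
Op 6 cut(0, 3): punch at orig (6,11); cuts so far [(6, 11)]; region rows[6,7) x cols[8,12) = 1x4
Op 7 cut(0, 0): punch at orig (6,8); cuts so far [(6, 8), (6, 11)]; region rows[6,7) x cols[8,12) = 1x4
Unfold 1 (reflect across h@7): 4 holes -> [(6, 8), (6, 11), (7, 8), (7, 11)]
Unfold 2 (reflect across h@6): 8 holes -> [(4, 8), (4, 11), (5, 8), (5, 11), (6, 8), (6, 11), (7, 8), (7, 11)]
Unfold 3 (reflect across v@12): 16 holes -> [(4, 8), (4, 11), (4, 12), (4, 15), (5, 8), (5, 11), (5, 12), (5, 15), (6, 8), (6, 11), (6, 12), (6, 15), (7, 8), (7, 11), (7, 12), (7, 15)]
Unfold 4 (reflect across h@4): 32 holes -> [(0, 8), (0, 11), (0, 12), (0, 15), (1, 8), (1, 11), (1, 12), (1, 15), (2, 8), (2, 11), (2, 12), (2, 15), (3, 8), (3, 11), (3, 12), (3, 15), (4, 8), (4, 11), (4, 12), (4, 15), (5, 8), (5, 11), (5, 12), (5, 15), (6, 8), (6, 11), (6, 12), (6, 15), (7, 8), (7, 11), (7, 12), (7, 15)]
Unfold 5 (reflect across v@8): 64 holes -> [(0, 0), (0, 3), (0, 4), (0, 7), (0, 8), (0, 11), (0, 12), (0, 15), (1, 0), (1, 3), (1, 4), (1, 7), (1, 8), (1, 11), (1, 12), (1, 15), (2, 0), (2, 3), (2, 4), (2, 7), (2, 8), (2, 11), (2, 12), (2, 15), (3, 0), (3, 3), (3, 4), (3, 7), (3, 8), (3, 11), (3, 12), (3, 15), (4, 0), (4, 3), (4, 4), (4, 7), (4, 8), (4, 11), (4, 12), (4, 15), (5, 0), (5, 3), (5, 4), (5, 7), (5, 8), (5, 11), (5, 12), (5, 15), (6, 0), (6, 3), (6, 4), (6, 7), (6, 8), (6, 11), (6, 12), (6, 15), (7, 0), (7, 3), (7, 4), (7, 7), (7, 8), (7, 11), (7, 12), (7, 15)]

Answer: 64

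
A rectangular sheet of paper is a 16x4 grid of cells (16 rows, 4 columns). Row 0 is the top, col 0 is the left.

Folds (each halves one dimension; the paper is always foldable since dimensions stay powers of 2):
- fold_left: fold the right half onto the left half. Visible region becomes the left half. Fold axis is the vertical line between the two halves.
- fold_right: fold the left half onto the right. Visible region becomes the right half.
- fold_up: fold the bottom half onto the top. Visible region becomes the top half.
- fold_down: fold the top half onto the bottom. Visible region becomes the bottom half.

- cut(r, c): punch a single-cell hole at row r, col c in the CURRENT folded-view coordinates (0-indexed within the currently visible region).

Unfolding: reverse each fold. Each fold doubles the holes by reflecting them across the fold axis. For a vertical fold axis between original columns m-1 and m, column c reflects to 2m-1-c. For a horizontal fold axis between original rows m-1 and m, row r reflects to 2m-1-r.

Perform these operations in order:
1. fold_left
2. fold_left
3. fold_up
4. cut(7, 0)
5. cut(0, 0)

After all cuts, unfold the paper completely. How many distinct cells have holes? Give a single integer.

Answer: 16

Derivation:
Op 1 fold_left: fold axis v@2; visible region now rows[0,16) x cols[0,2) = 16x2
Op 2 fold_left: fold axis v@1; visible region now rows[0,16) x cols[0,1) = 16x1
Op 3 fold_up: fold axis h@8; visible region now rows[0,8) x cols[0,1) = 8x1
Op 4 cut(7, 0): punch at orig (7,0); cuts so far [(7, 0)]; region rows[0,8) x cols[0,1) = 8x1
Op 5 cut(0, 0): punch at orig (0,0); cuts so far [(0, 0), (7, 0)]; region rows[0,8) x cols[0,1) = 8x1
Unfold 1 (reflect across h@8): 4 holes -> [(0, 0), (7, 0), (8, 0), (15, 0)]
Unfold 2 (reflect across v@1): 8 holes -> [(0, 0), (0, 1), (7, 0), (7, 1), (8, 0), (8, 1), (15, 0), (15, 1)]
Unfold 3 (reflect across v@2): 16 holes -> [(0, 0), (0, 1), (0, 2), (0, 3), (7, 0), (7, 1), (7, 2), (7, 3), (8, 0), (8, 1), (8, 2), (8, 3), (15, 0), (15, 1), (15, 2), (15, 3)]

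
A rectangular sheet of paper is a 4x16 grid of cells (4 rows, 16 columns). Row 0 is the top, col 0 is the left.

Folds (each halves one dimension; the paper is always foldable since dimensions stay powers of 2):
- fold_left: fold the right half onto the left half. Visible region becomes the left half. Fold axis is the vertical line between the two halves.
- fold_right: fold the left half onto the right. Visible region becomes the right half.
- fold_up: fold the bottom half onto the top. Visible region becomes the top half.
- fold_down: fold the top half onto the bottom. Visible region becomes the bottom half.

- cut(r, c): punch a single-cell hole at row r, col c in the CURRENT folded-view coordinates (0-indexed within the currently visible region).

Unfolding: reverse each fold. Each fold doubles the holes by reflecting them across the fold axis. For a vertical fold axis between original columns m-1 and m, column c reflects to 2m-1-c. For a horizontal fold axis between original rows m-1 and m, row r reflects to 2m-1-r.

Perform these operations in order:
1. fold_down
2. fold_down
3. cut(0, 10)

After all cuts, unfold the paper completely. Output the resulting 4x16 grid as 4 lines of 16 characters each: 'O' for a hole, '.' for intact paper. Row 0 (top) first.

Answer: ..........O.....
..........O.....
..........O.....
..........O.....

Derivation:
Op 1 fold_down: fold axis h@2; visible region now rows[2,4) x cols[0,16) = 2x16
Op 2 fold_down: fold axis h@3; visible region now rows[3,4) x cols[0,16) = 1x16
Op 3 cut(0, 10): punch at orig (3,10); cuts so far [(3, 10)]; region rows[3,4) x cols[0,16) = 1x16
Unfold 1 (reflect across h@3): 2 holes -> [(2, 10), (3, 10)]
Unfold 2 (reflect across h@2): 4 holes -> [(0, 10), (1, 10), (2, 10), (3, 10)]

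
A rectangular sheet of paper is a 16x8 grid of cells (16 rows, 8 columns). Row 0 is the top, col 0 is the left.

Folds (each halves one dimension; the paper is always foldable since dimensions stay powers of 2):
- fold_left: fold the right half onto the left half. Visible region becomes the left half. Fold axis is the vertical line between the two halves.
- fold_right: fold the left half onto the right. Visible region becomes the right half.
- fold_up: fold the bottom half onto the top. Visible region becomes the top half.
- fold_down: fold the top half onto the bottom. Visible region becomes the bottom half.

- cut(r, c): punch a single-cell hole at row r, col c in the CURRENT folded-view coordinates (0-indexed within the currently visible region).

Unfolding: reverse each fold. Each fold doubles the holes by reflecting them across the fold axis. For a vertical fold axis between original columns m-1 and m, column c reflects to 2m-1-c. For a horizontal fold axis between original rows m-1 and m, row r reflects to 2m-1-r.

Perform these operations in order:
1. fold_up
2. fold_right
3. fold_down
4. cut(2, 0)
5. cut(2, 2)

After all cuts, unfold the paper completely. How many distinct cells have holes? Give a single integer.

Answer: 16

Derivation:
Op 1 fold_up: fold axis h@8; visible region now rows[0,8) x cols[0,8) = 8x8
Op 2 fold_right: fold axis v@4; visible region now rows[0,8) x cols[4,8) = 8x4
Op 3 fold_down: fold axis h@4; visible region now rows[4,8) x cols[4,8) = 4x4
Op 4 cut(2, 0): punch at orig (6,4); cuts so far [(6, 4)]; region rows[4,8) x cols[4,8) = 4x4
Op 5 cut(2, 2): punch at orig (6,6); cuts so far [(6, 4), (6, 6)]; region rows[4,8) x cols[4,8) = 4x4
Unfold 1 (reflect across h@4): 4 holes -> [(1, 4), (1, 6), (6, 4), (6, 6)]
Unfold 2 (reflect across v@4): 8 holes -> [(1, 1), (1, 3), (1, 4), (1, 6), (6, 1), (6, 3), (6, 4), (6, 6)]
Unfold 3 (reflect across h@8): 16 holes -> [(1, 1), (1, 3), (1, 4), (1, 6), (6, 1), (6, 3), (6, 4), (6, 6), (9, 1), (9, 3), (9, 4), (9, 6), (14, 1), (14, 3), (14, 4), (14, 6)]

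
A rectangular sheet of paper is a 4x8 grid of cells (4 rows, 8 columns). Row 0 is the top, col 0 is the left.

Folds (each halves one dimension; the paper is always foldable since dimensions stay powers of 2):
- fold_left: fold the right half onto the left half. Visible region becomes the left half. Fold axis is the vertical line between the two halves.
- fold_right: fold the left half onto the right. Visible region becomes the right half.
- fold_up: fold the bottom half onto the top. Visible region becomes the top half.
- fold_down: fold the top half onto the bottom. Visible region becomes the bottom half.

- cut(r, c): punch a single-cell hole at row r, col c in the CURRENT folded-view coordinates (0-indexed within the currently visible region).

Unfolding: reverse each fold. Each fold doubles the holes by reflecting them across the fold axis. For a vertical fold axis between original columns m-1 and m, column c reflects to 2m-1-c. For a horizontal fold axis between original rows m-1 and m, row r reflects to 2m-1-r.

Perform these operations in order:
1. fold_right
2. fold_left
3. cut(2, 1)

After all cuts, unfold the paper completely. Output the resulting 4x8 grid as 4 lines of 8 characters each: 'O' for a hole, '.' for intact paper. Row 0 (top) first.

Answer: ........
........
.OO..OO.
........

Derivation:
Op 1 fold_right: fold axis v@4; visible region now rows[0,4) x cols[4,8) = 4x4
Op 2 fold_left: fold axis v@6; visible region now rows[0,4) x cols[4,6) = 4x2
Op 3 cut(2, 1): punch at orig (2,5); cuts so far [(2, 5)]; region rows[0,4) x cols[4,6) = 4x2
Unfold 1 (reflect across v@6): 2 holes -> [(2, 5), (2, 6)]
Unfold 2 (reflect across v@4): 4 holes -> [(2, 1), (2, 2), (2, 5), (2, 6)]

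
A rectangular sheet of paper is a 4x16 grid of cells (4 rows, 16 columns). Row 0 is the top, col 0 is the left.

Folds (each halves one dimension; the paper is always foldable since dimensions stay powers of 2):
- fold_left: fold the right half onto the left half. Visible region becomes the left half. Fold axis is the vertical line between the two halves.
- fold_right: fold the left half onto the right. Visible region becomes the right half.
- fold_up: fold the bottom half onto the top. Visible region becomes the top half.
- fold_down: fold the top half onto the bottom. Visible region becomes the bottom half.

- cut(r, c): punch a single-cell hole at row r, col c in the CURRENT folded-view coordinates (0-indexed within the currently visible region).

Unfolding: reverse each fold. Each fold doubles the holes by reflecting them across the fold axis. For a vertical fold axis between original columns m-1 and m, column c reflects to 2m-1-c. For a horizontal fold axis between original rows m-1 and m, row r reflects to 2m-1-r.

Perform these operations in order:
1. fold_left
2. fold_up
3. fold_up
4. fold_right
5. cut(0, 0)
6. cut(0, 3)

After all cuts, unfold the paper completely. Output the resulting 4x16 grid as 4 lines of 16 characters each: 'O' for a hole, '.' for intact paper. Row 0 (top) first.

Answer: O..OO..OO..OO..O
O..OO..OO..OO..O
O..OO..OO..OO..O
O..OO..OO..OO..O

Derivation:
Op 1 fold_left: fold axis v@8; visible region now rows[0,4) x cols[0,8) = 4x8
Op 2 fold_up: fold axis h@2; visible region now rows[0,2) x cols[0,8) = 2x8
Op 3 fold_up: fold axis h@1; visible region now rows[0,1) x cols[0,8) = 1x8
Op 4 fold_right: fold axis v@4; visible region now rows[0,1) x cols[4,8) = 1x4
Op 5 cut(0, 0): punch at orig (0,4); cuts so far [(0, 4)]; region rows[0,1) x cols[4,8) = 1x4
Op 6 cut(0, 3): punch at orig (0,7); cuts so far [(0, 4), (0, 7)]; region rows[0,1) x cols[4,8) = 1x4
Unfold 1 (reflect across v@4): 4 holes -> [(0, 0), (0, 3), (0, 4), (0, 7)]
Unfold 2 (reflect across h@1): 8 holes -> [(0, 0), (0, 3), (0, 4), (0, 7), (1, 0), (1, 3), (1, 4), (1, 7)]
Unfold 3 (reflect across h@2): 16 holes -> [(0, 0), (0, 3), (0, 4), (0, 7), (1, 0), (1, 3), (1, 4), (1, 7), (2, 0), (2, 3), (2, 4), (2, 7), (3, 0), (3, 3), (3, 4), (3, 7)]
Unfold 4 (reflect across v@8): 32 holes -> [(0, 0), (0, 3), (0, 4), (0, 7), (0, 8), (0, 11), (0, 12), (0, 15), (1, 0), (1, 3), (1, 4), (1, 7), (1, 8), (1, 11), (1, 12), (1, 15), (2, 0), (2, 3), (2, 4), (2, 7), (2, 8), (2, 11), (2, 12), (2, 15), (3, 0), (3, 3), (3, 4), (3, 7), (3, 8), (3, 11), (3, 12), (3, 15)]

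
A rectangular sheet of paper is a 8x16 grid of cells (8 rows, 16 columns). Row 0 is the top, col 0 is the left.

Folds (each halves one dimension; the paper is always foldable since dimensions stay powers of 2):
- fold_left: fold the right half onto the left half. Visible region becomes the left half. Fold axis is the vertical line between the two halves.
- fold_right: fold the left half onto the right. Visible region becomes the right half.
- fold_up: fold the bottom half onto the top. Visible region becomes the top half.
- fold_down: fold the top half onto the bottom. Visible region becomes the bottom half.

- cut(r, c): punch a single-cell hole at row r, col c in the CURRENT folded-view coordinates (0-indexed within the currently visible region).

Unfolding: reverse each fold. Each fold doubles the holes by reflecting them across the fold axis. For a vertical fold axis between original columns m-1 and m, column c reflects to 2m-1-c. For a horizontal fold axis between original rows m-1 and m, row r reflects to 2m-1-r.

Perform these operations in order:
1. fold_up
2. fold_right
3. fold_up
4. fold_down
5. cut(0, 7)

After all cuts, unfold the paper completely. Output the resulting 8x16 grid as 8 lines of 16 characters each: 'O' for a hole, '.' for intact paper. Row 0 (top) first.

Answer: O..............O
O..............O
O..............O
O..............O
O..............O
O..............O
O..............O
O..............O

Derivation:
Op 1 fold_up: fold axis h@4; visible region now rows[0,4) x cols[0,16) = 4x16
Op 2 fold_right: fold axis v@8; visible region now rows[0,4) x cols[8,16) = 4x8
Op 3 fold_up: fold axis h@2; visible region now rows[0,2) x cols[8,16) = 2x8
Op 4 fold_down: fold axis h@1; visible region now rows[1,2) x cols[8,16) = 1x8
Op 5 cut(0, 7): punch at orig (1,15); cuts so far [(1, 15)]; region rows[1,2) x cols[8,16) = 1x8
Unfold 1 (reflect across h@1): 2 holes -> [(0, 15), (1, 15)]
Unfold 2 (reflect across h@2): 4 holes -> [(0, 15), (1, 15), (2, 15), (3, 15)]
Unfold 3 (reflect across v@8): 8 holes -> [(0, 0), (0, 15), (1, 0), (1, 15), (2, 0), (2, 15), (3, 0), (3, 15)]
Unfold 4 (reflect across h@4): 16 holes -> [(0, 0), (0, 15), (1, 0), (1, 15), (2, 0), (2, 15), (3, 0), (3, 15), (4, 0), (4, 15), (5, 0), (5, 15), (6, 0), (6, 15), (7, 0), (7, 15)]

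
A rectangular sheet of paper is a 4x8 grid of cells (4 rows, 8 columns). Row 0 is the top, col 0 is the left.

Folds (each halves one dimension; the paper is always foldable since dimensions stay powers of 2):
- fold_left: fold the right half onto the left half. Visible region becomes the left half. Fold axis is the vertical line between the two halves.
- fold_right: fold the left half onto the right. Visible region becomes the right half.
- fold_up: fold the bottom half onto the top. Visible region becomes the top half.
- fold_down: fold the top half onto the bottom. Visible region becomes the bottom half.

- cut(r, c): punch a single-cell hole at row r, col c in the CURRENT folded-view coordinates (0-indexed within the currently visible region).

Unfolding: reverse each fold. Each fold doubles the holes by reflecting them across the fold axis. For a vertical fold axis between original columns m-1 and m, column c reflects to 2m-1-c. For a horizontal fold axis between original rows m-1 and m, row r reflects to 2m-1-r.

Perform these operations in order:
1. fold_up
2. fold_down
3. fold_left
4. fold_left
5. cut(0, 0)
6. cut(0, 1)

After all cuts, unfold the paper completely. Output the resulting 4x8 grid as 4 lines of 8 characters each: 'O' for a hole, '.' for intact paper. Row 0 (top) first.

Answer: OOOOOOOO
OOOOOOOO
OOOOOOOO
OOOOOOOO

Derivation:
Op 1 fold_up: fold axis h@2; visible region now rows[0,2) x cols[0,8) = 2x8
Op 2 fold_down: fold axis h@1; visible region now rows[1,2) x cols[0,8) = 1x8
Op 3 fold_left: fold axis v@4; visible region now rows[1,2) x cols[0,4) = 1x4
Op 4 fold_left: fold axis v@2; visible region now rows[1,2) x cols[0,2) = 1x2
Op 5 cut(0, 0): punch at orig (1,0); cuts so far [(1, 0)]; region rows[1,2) x cols[0,2) = 1x2
Op 6 cut(0, 1): punch at orig (1,1); cuts so far [(1, 0), (1, 1)]; region rows[1,2) x cols[0,2) = 1x2
Unfold 1 (reflect across v@2): 4 holes -> [(1, 0), (1, 1), (1, 2), (1, 3)]
Unfold 2 (reflect across v@4): 8 holes -> [(1, 0), (1, 1), (1, 2), (1, 3), (1, 4), (1, 5), (1, 6), (1, 7)]
Unfold 3 (reflect across h@1): 16 holes -> [(0, 0), (0, 1), (0, 2), (0, 3), (0, 4), (0, 5), (0, 6), (0, 7), (1, 0), (1, 1), (1, 2), (1, 3), (1, 4), (1, 5), (1, 6), (1, 7)]
Unfold 4 (reflect across h@2): 32 holes -> [(0, 0), (0, 1), (0, 2), (0, 3), (0, 4), (0, 5), (0, 6), (0, 7), (1, 0), (1, 1), (1, 2), (1, 3), (1, 4), (1, 5), (1, 6), (1, 7), (2, 0), (2, 1), (2, 2), (2, 3), (2, 4), (2, 5), (2, 6), (2, 7), (3, 0), (3, 1), (3, 2), (3, 3), (3, 4), (3, 5), (3, 6), (3, 7)]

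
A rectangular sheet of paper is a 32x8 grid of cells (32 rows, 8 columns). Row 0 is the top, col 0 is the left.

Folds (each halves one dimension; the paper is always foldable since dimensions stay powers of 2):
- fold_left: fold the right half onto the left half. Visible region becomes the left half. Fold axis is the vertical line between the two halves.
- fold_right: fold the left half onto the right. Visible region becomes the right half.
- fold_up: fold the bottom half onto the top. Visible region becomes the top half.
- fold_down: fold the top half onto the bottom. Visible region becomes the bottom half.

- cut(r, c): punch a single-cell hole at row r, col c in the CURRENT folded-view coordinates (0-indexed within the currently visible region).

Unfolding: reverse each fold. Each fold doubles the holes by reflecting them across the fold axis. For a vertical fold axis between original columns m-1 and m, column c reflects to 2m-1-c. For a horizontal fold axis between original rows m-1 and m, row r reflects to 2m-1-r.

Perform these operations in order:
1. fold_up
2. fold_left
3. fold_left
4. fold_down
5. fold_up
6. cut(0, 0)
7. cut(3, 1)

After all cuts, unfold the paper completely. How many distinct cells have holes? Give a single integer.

Op 1 fold_up: fold axis h@16; visible region now rows[0,16) x cols[0,8) = 16x8
Op 2 fold_left: fold axis v@4; visible region now rows[0,16) x cols[0,4) = 16x4
Op 3 fold_left: fold axis v@2; visible region now rows[0,16) x cols[0,2) = 16x2
Op 4 fold_down: fold axis h@8; visible region now rows[8,16) x cols[0,2) = 8x2
Op 5 fold_up: fold axis h@12; visible region now rows[8,12) x cols[0,2) = 4x2
Op 6 cut(0, 0): punch at orig (8,0); cuts so far [(8, 0)]; region rows[8,12) x cols[0,2) = 4x2
Op 7 cut(3, 1): punch at orig (11,1); cuts so far [(8, 0), (11, 1)]; region rows[8,12) x cols[0,2) = 4x2
Unfold 1 (reflect across h@12): 4 holes -> [(8, 0), (11, 1), (12, 1), (15, 0)]
Unfold 2 (reflect across h@8): 8 holes -> [(0, 0), (3, 1), (4, 1), (7, 0), (8, 0), (11, 1), (12, 1), (15, 0)]
Unfold 3 (reflect across v@2): 16 holes -> [(0, 0), (0, 3), (3, 1), (3, 2), (4, 1), (4, 2), (7, 0), (7, 3), (8, 0), (8, 3), (11, 1), (11, 2), (12, 1), (12, 2), (15, 0), (15, 3)]
Unfold 4 (reflect across v@4): 32 holes -> [(0, 0), (0, 3), (0, 4), (0, 7), (3, 1), (3, 2), (3, 5), (3, 6), (4, 1), (4, 2), (4, 5), (4, 6), (7, 0), (7, 3), (7, 4), (7, 7), (8, 0), (8, 3), (8, 4), (8, 7), (11, 1), (11, 2), (11, 5), (11, 6), (12, 1), (12, 2), (12, 5), (12, 6), (15, 0), (15, 3), (15, 4), (15, 7)]
Unfold 5 (reflect across h@16): 64 holes -> [(0, 0), (0, 3), (0, 4), (0, 7), (3, 1), (3, 2), (3, 5), (3, 6), (4, 1), (4, 2), (4, 5), (4, 6), (7, 0), (7, 3), (7, 4), (7, 7), (8, 0), (8, 3), (8, 4), (8, 7), (11, 1), (11, 2), (11, 5), (11, 6), (12, 1), (12, 2), (12, 5), (12, 6), (15, 0), (15, 3), (15, 4), (15, 7), (16, 0), (16, 3), (16, 4), (16, 7), (19, 1), (19, 2), (19, 5), (19, 6), (20, 1), (20, 2), (20, 5), (20, 6), (23, 0), (23, 3), (23, 4), (23, 7), (24, 0), (24, 3), (24, 4), (24, 7), (27, 1), (27, 2), (27, 5), (27, 6), (28, 1), (28, 2), (28, 5), (28, 6), (31, 0), (31, 3), (31, 4), (31, 7)]

Answer: 64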